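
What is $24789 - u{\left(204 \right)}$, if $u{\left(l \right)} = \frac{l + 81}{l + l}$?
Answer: $\frac{3371209}{136} \approx 24788.0$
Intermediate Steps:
$u{\left(l \right)} = \frac{81 + l}{2 l}$
$24789 - u{\left(204 \right)} = 24789 - \frac{81 + 204}{2 \cdot 204} = 24789 - \frac{1}{2} \cdot \frac{1}{204} \cdot 285 = 24789 - \frac{95}{136} = \frac{3371209}{136}$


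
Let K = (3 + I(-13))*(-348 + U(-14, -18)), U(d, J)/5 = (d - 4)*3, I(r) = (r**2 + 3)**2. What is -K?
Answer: 18284766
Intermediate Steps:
I(r) = (3 + r**2)**2
U(d, J) = -60 + 15*d (U(d, J) = 5*((d - 4)*3) = 5*((-4 + d)*3) = 5*(-12 + 3*d) = -60 + 15*d)
K = -18284766 (K = (3 + (3 + (-13)**2)**2)*(-348 + (-60 + 15*(-14))) = (3 + (3 + 169)**2)*(-348 + (-60 - 210)) = (3 + 172**2)*(-348 - 270) = (3 + 29584)*(-618) = 29587*(-618) = -18284766)
-K = -1*(-18284766) = 18284766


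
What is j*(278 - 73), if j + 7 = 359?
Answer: 72160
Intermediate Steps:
j = 352 (j = -7 + 359 = 352)
j*(278 - 73) = 352*(278 - 73) = 352*205 = 72160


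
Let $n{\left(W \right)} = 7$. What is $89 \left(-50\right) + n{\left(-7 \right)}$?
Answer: $-4443$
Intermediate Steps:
$89 \left(-50\right) + n{\left(-7 \right)} = 89 \left(-50\right) + 7 = -4450 + 7 = -4443$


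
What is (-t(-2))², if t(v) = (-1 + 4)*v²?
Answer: 144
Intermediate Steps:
t(v) = 3*v²
(-t(-2))² = (-3*(-2)²)² = (-3*4)² = (-1*12)² = (-12)² = 144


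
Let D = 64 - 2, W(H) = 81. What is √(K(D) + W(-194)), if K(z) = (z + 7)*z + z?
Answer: √4421 ≈ 66.491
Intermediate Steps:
D = 62
K(z) = z + z*(7 + z) (K(z) = (7 + z)*z + z = z*(7 + z) + z = z + z*(7 + z))
√(K(D) + W(-194)) = √(62*(8 + 62) + 81) = √(62*70 + 81) = √(4340 + 81) = √4421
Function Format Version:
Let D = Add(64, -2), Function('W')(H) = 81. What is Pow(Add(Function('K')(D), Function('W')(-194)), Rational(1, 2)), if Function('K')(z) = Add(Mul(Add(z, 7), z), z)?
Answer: Pow(4421, Rational(1, 2)) ≈ 66.491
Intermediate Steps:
D = 62
Function('K')(z) = Add(z, Mul(z, Add(7, z))) (Function('K')(z) = Add(Mul(Add(7, z), z), z) = Add(Mul(z, Add(7, z)), z) = Add(z, Mul(z, Add(7, z))))
Pow(Add(Function('K')(D), Function('W')(-194)), Rational(1, 2)) = Pow(Add(Mul(62, Add(8, 62)), 81), Rational(1, 2)) = Pow(Add(Mul(62, 70), 81), Rational(1, 2)) = Pow(Add(4340, 81), Rational(1, 2)) = Pow(4421, Rational(1, 2))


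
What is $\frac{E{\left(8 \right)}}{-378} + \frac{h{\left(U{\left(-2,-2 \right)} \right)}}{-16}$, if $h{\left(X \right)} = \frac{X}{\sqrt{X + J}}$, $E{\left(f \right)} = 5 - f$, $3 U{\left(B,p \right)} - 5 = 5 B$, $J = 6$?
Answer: $\frac{1}{126} + \frac{5 \sqrt{39}}{624} \approx 0.057977$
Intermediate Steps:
$U{\left(B,p \right)} = \frac{5}{3} + \frac{5 B}{3}$
$h{\left(X \right)} = \frac{X}{\sqrt{6 + X}}$ ($h{\left(X \right)} = \frac{X}{\sqrt{X + 6}} = \frac{X}{\sqrt{6 + X}}$)
$\frac{E{\left(8 \right)}}{-378} + \frac{h{\left(U{\left(-2,-2 \right)} \right)}}{-16} = \frac{5 - 8}{-378} + \frac{\left(\frac{5}{3} + \frac{5}{3} \left(-2\right)\right) \frac{1}{\sqrt{6 + \left(\frac{5}{3} + \frac{5}{3} \left(-2\right)\right)}}}{-16} = \left(5 - 8\right) \left(- \frac{1}{378}\right) + \frac{\frac{5}{3} - \frac{10}{3}}{\sqrt{6 + \left(\frac{5}{3} - \frac{10}{3}\right)}} \left(- \frac{1}{16}\right) = \left(-3\right) \left(- \frac{1}{378}\right) + - \frac{5}{3 \sqrt{6 - \frac{5}{3}}} \left(- \frac{1}{16}\right) = \frac{1}{126} + - \frac{5}{3 \frac{\sqrt{39}}{3}} \left(- \frac{1}{16}\right) = \frac{1}{126} + - \frac{5 \frac{\sqrt{39}}{13}}{3} \left(- \frac{1}{16}\right) = \frac{1}{126} + - \frac{5 \sqrt{39}}{39} \left(- \frac{1}{16}\right) = \frac{1}{126} + \frac{5 \sqrt{39}}{624}$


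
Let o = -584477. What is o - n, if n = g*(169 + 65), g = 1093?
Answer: -840239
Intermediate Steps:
n = 255762 (n = 1093*(169 + 65) = 1093*234 = 255762)
o - n = -584477 - 1*255762 = -584477 - 255762 = -840239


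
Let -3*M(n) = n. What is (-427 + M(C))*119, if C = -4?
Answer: -151963/3 ≈ -50654.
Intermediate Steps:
M(n) = -n/3
(-427 + M(C))*119 = (-427 - ⅓*(-4))*119 = (-427 + 4/3)*119 = -1277/3*119 = -151963/3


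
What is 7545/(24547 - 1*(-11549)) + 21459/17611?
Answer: 302486353/211895552 ≈ 1.4275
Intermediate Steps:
7545/(24547 - 1*(-11549)) + 21459/17611 = 7545/(24547 + 11549) + 21459*(1/17611) = 7545/36096 + 21459/17611 = 7545*(1/36096) + 21459/17611 = 2515/12032 + 21459/17611 = 302486353/211895552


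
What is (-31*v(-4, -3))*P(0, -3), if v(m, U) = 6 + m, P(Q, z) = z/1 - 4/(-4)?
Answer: 124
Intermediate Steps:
P(Q, z) = 1 + z (P(Q, z) = z*1 - 4*(-1/4) = z + 1 = 1 + z)
(-31*v(-4, -3))*P(0, -3) = (-31*(6 - 4))*(1 - 3) = -31*2*(-2) = -62*(-2) = 124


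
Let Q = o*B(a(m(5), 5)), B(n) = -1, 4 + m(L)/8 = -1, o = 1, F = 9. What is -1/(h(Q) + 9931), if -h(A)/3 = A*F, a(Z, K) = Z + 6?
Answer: -1/9958 ≈ -0.00010042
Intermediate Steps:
m(L) = -40 (m(L) = -32 + 8*(-1) = -32 - 8 = -40)
a(Z, K) = 6 + Z
Q = -1 (Q = 1*(-1) = -1)
h(A) = -27*A (h(A) = -3*A*9 = -27*A)
-1/(h(Q) + 9931) = -1/(-27*(-1) + 9931) = -1/(27 + 9931) = -1/9958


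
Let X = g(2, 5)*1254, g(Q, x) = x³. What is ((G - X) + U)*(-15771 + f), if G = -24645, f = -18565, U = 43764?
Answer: 4725698016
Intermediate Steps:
X = 156750 (X = 5³*1254 = 125*1254 = 156750)
((G - X) + U)*(-15771 + f) = ((-24645 - 1*156750) + 43764)*(-15771 - 18565) = ((-24645 - 156750) + 43764)*(-34336) = (-181395 + 43764)*(-34336) = -137631*(-34336) = 4725698016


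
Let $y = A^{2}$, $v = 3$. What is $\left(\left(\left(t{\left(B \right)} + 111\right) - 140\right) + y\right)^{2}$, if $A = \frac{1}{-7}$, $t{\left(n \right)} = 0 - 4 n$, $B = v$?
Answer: $\frac{4032064}{2401} \approx 1679.3$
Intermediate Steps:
$B = 3$
$t{\left(n \right)} = - 4 n$
$A = - \frac{1}{7} \approx -0.14286$
$y = \frac{1}{49}$ ($y = \left(- \frac{1}{7}\right)^{2} = \frac{1}{49} \approx 0.020408$)
$\left(\left(\left(t{\left(B \right)} + 111\right) - 140\right) + y\right)^{2} = \left(\left(\left(\left(-4\right) 3 + 111\right) - 140\right) + \frac{1}{49}\right)^{2} = \left(\left(\left(-12 + 111\right) - 140\right) + \frac{1}{49}\right)^{2} = \left(\left(99 - 140\right) + \frac{1}{49}\right)^{2} = \left(-41 + \frac{1}{49}\right)^{2} = \left(- \frac{2008}{49}\right)^{2} = \frac{4032064}{2401}$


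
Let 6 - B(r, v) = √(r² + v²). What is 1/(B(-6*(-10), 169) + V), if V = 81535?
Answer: 81541/6648902520 + √32161/6648902520 ≈ 1.2291e-5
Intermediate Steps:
B(r, v) = 6 - √(r² + v²)
1/(B(-6*(-10), 169) + V) = 1/((6 - √((-6*(-10))² + 169²)) + 81535) = 1/((6 - √(60² + 28561)) + 81535) = 1/((6 - √(3600 + 28561)) + 81535) = 1/((6 - √32161) + 81535) = 1/(81541 - √32161)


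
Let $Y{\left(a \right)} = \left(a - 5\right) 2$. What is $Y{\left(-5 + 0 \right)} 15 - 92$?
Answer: $-392$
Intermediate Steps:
$Y{\left(a \right)} = -10 + 2 a$ ($Y{\left(a \right)} = \left(-5 + a\right) 2 = -10 + 2 a$)
$Y{\left(-5 + 0 \right)} 15 - 92 = \left(-10 + 2 \left(-5 + 0\right)\right) 15 - 92 = \left(-10 + 2 \left(-5\right)\right) 15 - 92 = \left(-10 - 10\right) 15 - 92 = \left(-20\right) 15 - 92 = -300 - 92 = -392$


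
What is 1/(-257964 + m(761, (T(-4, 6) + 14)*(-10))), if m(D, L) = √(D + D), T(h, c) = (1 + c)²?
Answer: -128982/33272711887 - √1522/66545423774 ≈ -3.8771e-6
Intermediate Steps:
m(D, L) = √2*√D (m(D, L) = √(2*D) = √2*√D)
1/(-257964 + m(761, (T(-4, 6) + 14)*(-10))) = 1/(-257964 + √2*√761) = 1/(-257964 + √1522)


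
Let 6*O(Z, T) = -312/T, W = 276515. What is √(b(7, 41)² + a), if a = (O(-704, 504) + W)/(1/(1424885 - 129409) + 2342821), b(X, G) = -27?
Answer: √60447355376288195539043427695/9105205133391 ≈ 27.002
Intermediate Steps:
O(Z, T) = -52/T (O(Z, T) = (-312/T)/6 = -52/T)
a = 3223965712318/27315615400173 (a = (-52/504 + 276515)/(1/(1424885 - 129409) + 2342821) = (-52*1/504 + 276515)/(1/1295476 + 2342821) = (-13/126 + 276515)/(1/1295476 + 2342821) = 34840877/(126*(3035068377797/1295476)) = (34840877/126)*(1295476/3035068377797) = 3223965712318/27315615400173 ≈ 0.11803)
√(b(7, 41)² + a) = √((-27)² + 3223965712318/27315615400173) = √(729 + 3223965712318/27315615400173) = √(19916307592438435/27315615400173) = √60447355376288195539043427695/9105205133391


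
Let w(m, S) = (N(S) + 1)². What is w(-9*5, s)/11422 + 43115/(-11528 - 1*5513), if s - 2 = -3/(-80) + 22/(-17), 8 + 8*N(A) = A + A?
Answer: -14573632929044039/5760166428467200 ≈ -2.5301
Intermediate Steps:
N(A) = -1 + A/4 (N(A) = -1 + (A + A)/8 = -1 + (2*A)/8 = -1 + A/4)
s = 1011/1360 (s = 2 + (-3/(-80) + 22/(-17)) = 2 + (-3*(-1/80) + 22*(-1/17)) = 2 + (3/80 - 22/17) = 2 - 1709/1360 = 1011/1360 ≈ 0.74338)
w(m, S) = S²/16 (w(m, S) = ((-1 + S/4) + 1)² = (S/4)² = S²/16)
w(-9*5, s)/11422 + 43115/(-11528 - 1*5513) = ((1011/1360)²/16)/11422 + 43115/(-11528 - 1*5513) = ((1/16)*(1022121/1849600))*(1/11422) + 43115/(-11528 - 5513) = (1022121/29593600)*(1/11422) + 43115/(-17041) = 1022121/338018099200 + 43115*(-1/17041) = 1022121/338018099200 - 43115/17041 = -14573632929044039/5760166428467200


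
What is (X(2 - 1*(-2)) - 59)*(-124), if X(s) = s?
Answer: 6820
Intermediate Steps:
(X(2 - 1*(-2)) - 59)*(-124) = ((2 - 1*(-2)) - 59)*(-124) = ((2 + 2) - 59)*(-124) = (4 - 59)*(-124) = -55*(-124) = 6820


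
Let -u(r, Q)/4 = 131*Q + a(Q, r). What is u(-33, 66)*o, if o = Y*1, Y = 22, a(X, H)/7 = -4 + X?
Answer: -799040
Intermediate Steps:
a(X, H) = -28 + 7*X (a(X, H) = 7*(-4 + X) = -28 + 7*X)
u(r, Q) = 112 - 552*Q (u(r, Q) = -4*(131*Q + (-28 + 7*Q)) = -4*(-28 + 138*Q) = 112 - 552*Q)
o = 22 (o = 22*1 = 22)
u(-33, 66)*o = (112 - 552*66)*22 = (112 - 36432)*22 = -36320*22 = -799040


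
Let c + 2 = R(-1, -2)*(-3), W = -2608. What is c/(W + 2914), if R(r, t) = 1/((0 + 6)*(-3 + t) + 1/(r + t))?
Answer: -173/27846 ≈ -0.0062127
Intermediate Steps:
R(r, t) = 1/(-18 + 1/(r + t) + 6*t) (R(r, t) = 1/(6*(-3 + t) + 1/(r + t)) = 1/((-18 + 6*t) + 1/(r + t)) = 1/(-18 + 1/(r + t) + 6*t))
c = -173/91 (c = -2 + ((-1 - 2)/(1 - 18*(-1) - 18*(-2) + 6*(-2)**2 + 6*(-1)*(-2)))*(-3) = -2 + (-3/(1 + 18 + 36 + 6*4 + 12))*(-3) = -2 + (-3/(1 + 18 + 36 + 24 + 12))*(-3) = -2 + (-3/91)*(-3) = -2 + ((1/91)*(-3))*(-3) = -2 - 3/91*(-3) = -2 + 9/91 = -173/91 ≈ -1.9011)
c/(W + 2914) = -173/(91*(-2608 + 2914)) = -173/91/306 = -173/91*1/306 = -173/27846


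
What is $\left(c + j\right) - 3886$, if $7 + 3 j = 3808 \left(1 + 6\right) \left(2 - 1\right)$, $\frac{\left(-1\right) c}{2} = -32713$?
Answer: $70423$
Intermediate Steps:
$c = 65426$ ($c = \left(-2\right) \left(-32713\right) = 65426$)
$j = 8883$ ($j = - \frac{7}{3} + \frac{3808 \left(1 + 6\right) \left(2 - 1\right)}{3} = - \frac{7}{3} + \frac{3808 \cdot 7 \left(2 - 1\right)}{3} = - \frac{7}{3} + \frac{3808 \cdot 7 \cdot 1}{3} = - \frac{7}{3} + \frac{3808 \cdot 7}{3} = - \frac{7}{3} + \frac{1}{3} \cdot 26656 = - \frac{7}{3} + \frac{26656}{3} = 8883$)
$\left(c + j\right) - 3886 = \left(65426 + 8883\right) - 3886 = 74309 - 3886 = 70423$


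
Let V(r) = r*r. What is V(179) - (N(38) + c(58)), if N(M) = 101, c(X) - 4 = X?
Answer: 31878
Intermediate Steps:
c(X) = 4 + X
V(r) = r**2
V(179) - (N(38) + c(58)) = 179**2 - (101 + (4 + 58)) = 32041 - (101 + 62) = 32041 - 1*163 = 32041 - 163 = 31878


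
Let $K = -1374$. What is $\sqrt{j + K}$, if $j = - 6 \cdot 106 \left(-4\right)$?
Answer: $3 \sqrt{130} \approx 34.205$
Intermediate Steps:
$j = 2544$ ($j = \left(-6\right) \left(-424\right) = 2544$)
$\sqrt{j + K} = \sqrt{2544 - 1374} = \sqrt{1170} = 3 \sqrt{130}$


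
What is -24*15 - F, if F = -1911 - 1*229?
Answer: 1780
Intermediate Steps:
F = -2140 (F = -1911 - 229 = -2140)
-24*15 - F = -24*15 - 1*(-2140) = -360 + 2140 = 1780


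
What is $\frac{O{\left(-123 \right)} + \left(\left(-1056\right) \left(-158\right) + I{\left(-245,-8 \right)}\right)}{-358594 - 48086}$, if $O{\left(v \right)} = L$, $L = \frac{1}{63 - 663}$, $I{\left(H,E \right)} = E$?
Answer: $- \frac{100103999}{244008000} \approx -0.41025$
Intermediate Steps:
$L = - \frac{1}{600}$ ($L = \frac{1}{-600} = - \frac{1}{600} \approx -0.0016667$)
$O{\left(v \right)} = - \frac{1}{600}$
$\frac{O{\left(-123 \right)} + \left(\left(-1056\right) \left(-158\right) + I{\left(-245,-8 \right)}\right)}{-358594 - 48086} = \frac{- \frac{1}{600} - -166840}{-358594 - 48086} = \frac{- \frac{1}{600} + \left(166848 - 8\right)}{-406680} = \left(- \frac{1}{600} + 166840\right) \left(- \frac{1}{406680}\right) = \frac{100103999}{600} \left(- \frac{1}{406680}\right) = - \frac{100103999}{244008000}$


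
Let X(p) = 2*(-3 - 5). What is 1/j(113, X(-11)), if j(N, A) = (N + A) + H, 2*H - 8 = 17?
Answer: 2/219 ≈ 0.0091324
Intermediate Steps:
H = 25/2 (H = 4 + (½)*17 = 4 + 17/2 = 25/2 ≈ 12.500)
X(p) = -16 (X(p) = 2*(-8) = -16)
j(N, A) = 25/2 + A + N (j(N, A) = (N + A) + 25/2 = (A + N) + 25/2 = 25/2 + A + N)
1/j(113, X(-11)) = 1/(25/2 - 16 + 113) = 1/(219/2) = 2/219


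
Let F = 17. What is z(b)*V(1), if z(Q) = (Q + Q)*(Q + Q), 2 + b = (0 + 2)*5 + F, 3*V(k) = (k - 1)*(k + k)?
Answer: 0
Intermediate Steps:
V(k) = 2*k*(-1 + k)/3 (V(k) = ((k - 1)*(k + k))/3 = ((-1 + k)*(2*k))/3 = (2*k*(-1 + k))/3 = 2*k*(-1 + k)/3)
b = 25 (b = -2 + ((0 + 2)*5 + 17) = -2 + (2*5 + 17) = -2 + (10 + 17) = -2 + 27 = 25)
z(Q) = 4*Q² (z(Q) = (2*Q)*(2*Q) = 4*Q²)
z(b)*V(1) = (4*25²)*((⅔)*1*(-1 + 1)) = (4*625)*((⅔)*1*0) = 2500*0 = 0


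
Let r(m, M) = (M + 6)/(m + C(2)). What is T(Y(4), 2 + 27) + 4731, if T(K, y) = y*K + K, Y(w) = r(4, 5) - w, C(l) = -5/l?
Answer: 4831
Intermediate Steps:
r(m, M) = (6 + M)/(-5/2 + m) (r(m, M) = (M + 6)/(m - 5/2) = (6 + M)/(m - 5*½) = (6 + M)/(m - 5/2) = (6 + M)/(-5/2 + m))
Y(w) = 22/3 - w (Y(w) = 2*(6 + 5)/(-5 + 2*4) - w = 2*11/(-5 + 8) - w = 2*11/3 - w = 2*(⅓)*11 - w = 22/3 - w)
T(K, y) = K + K*y (T(K, y) = K*y + K = K + K*y)
T(Y(4), 2 + 27) + 4731 = (22/3 - 1*4)*(1 + (2 + 27)) + 4731 = (22/3 - 4)*(1 + 29) + 4731 = (10/3)*30 + 4731 = 100 + 4731 = 4831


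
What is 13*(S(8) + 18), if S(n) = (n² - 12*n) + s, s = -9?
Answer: -299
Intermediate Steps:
S(n) = -9 + n² - 12*n (S(n) = (n² - 12*n) - 9 = -9 + n² - 12*n)
13*(S(8) + 18) = 13*((-9 + 8² - 12*8) + 18) = 13*((-9 + 64 - 96) + 18) = 13*(-41 + 18) = 13*(-23) = -299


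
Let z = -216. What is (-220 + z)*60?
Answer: -26160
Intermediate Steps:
(-220 + z)*60 = (-220 - 216)*60 = -436*60 = -26160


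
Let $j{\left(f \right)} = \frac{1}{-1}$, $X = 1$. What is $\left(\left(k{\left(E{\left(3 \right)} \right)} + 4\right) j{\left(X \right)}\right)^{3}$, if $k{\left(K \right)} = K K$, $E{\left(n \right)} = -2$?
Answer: $-512$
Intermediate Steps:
$k{\left(K \right)} = K^{2}$
$j{\left(f \right)} = -1$
$\left(\left(k{\left(E{\left(3 \right)} \right)} + 4\right) j{\left(X \right)}\right)^{3} = \left(\left(\left(-2\right)^{2} + 4\right) \left(-1\right)\right)^{3} = \left(\left(4 + 4\right) \left(-1\right)\right)^{3} = \left(8 \left(-1\right)\right)^{3} = \left(-8\right)^{3} = -512$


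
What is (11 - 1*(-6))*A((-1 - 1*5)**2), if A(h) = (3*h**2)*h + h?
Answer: 2380068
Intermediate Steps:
A(h) = h + 3*h**3 (A(h) = 3*h**3 + h = h + 3*h**3)
(11 - 1*(-6))*A((-1 - 1*5)**2) = (11 - 1*(-6))*((-1 - 1*5)**2 + 3*((-1 - 1*5)**2)**3) = (11 + 6)*((-1 - 5)**2 + 3*((-1 - 5)**2)**3) = 17*((-6)**2 + 3*((-6)**2)**3) = 17*(36 + 3*36**3) = 17*(36 + 3*46656) = 17*(36 + 139968) = 17*140004 = 2380068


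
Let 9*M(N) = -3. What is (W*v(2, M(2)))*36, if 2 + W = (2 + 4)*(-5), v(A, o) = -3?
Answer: 3456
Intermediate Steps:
M(N) = -⅓ (M(N) = (⅑)*(-3) = -⅓)
W = -32 (W = -2 + (2 + 4)*(-5) = -2 + 6*(-5) = -2 - 30 = -32)
(W*v(2, M(2)))*36 = -32*(-3)*36 = 96*36 = 3456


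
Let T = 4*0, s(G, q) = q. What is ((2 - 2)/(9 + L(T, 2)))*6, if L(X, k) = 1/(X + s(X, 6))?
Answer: 0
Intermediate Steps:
T = 0
L(X, k) = 1/(6 + X) (L(X, k) = 1/(X + 6) = 1/(6 + X))
((2 - 2)/(9 + L(T, 2)))*6 = ((2 - 2)/(9 + 1/(6 + 0)))*6 = (0/(9 + 1/6))*6 = (0/(9 + ⅙))*6 = (0/(55/6))*6 = ((6/55)*0)*6 = 0*6 = 0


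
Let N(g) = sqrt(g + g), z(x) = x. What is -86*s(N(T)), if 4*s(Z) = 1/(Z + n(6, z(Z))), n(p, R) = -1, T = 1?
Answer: -43/2 - 43*sqrt(2)/2 ≈ -51.906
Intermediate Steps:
N(g) = sqrt(2)*sqrt(g) (N(g) = sqrt(2*g) = sqrt(2)*sqrt(g))
s(Z) = 1/(4*(-1 + Z)) (s(Z) = 1/(4*(Z - 1)) = 1/(4*(-1 + Z)))
-86*s(N(T)) = -43/(2*(-1 + sqrt(2)*sqrt(1))) = -43/(2*(-1 + sqrt(2)*1)) = -43/(2*(-1 + sqrt(2)))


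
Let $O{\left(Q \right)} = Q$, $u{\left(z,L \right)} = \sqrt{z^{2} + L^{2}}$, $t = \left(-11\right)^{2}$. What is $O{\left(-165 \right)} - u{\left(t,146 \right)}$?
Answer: $-165 - \sqrt{35957} \approx -354.62$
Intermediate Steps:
$t = 121$
$u{\left(z,L \right)} = \sqrt{L^{2} + z^{2}}$
$O{\left(-165 \right)} - u{\left(t,146 \right)} = -165 - \sqrt{146^{2} + 121^{2}} = -165 - \sqrt{21316 + 14641} = -165 - \sqrt{35957}$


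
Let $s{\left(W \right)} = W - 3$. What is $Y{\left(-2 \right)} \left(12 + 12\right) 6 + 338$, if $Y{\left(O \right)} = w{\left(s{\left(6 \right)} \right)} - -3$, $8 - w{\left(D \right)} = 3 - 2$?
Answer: $1778$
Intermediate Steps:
$s{\left(W \right)} = -3 + W$ ($s{\left(W \right)} = W - 3 = -3 + W$)
$w{\left(D \right)} = 7$ ($w{\left(D \right)} = 8 - \left(3 - 2\right) = 8 - 1 = 7$)
$Y{\left(O \right)} = 10$ ($Y{\left(O \right)} = 7 - -3 = 7 + 3 = 10$)
$Y{\left(-2 \right)} \left(12 + 12\right) 6 + 338 = 10 \left(12 + 12\right) 6 + 338 = 10 \cdot 24 \cdot 6 + 338 = 10 \cdot 144 + 338 = 1440 + 338 = 1778$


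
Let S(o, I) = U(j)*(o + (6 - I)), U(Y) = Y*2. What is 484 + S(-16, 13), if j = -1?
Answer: 530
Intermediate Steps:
U(Y) = 2*Y
S(o, I) = -12 - 2*o + 2*I (S(o, I) = (2*(-1))*(o + (6 - I)) = -2*(6 + o - I) = -12 - 2*o + 2*I)
484 + S(-16, 13) = 484 + (-12 - 2*(-16) + 2*13) = 484 + (-12 + 32 + 26) = 484 + 46 = 530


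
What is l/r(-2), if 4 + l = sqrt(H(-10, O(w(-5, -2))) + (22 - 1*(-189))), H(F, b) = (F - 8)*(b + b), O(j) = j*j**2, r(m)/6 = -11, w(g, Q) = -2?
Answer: 2/33 - sqrt(499)/66 ≈ -0.27785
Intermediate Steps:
r(m) = -66 (r(m) = 6*(-11) = -66)
O(j) = j**3
H(F, b) = 2*b*(-8 + F) (H(F, b) = (-8 + F)*(2*b) = 2*b*(-8 + F))
l = -4 + sqrt(499) (l = -4 + sqrt(2*(-2)**3*(-8 - 10) + (22 - 1*(-189))) = -4 + sqrt(2*(-8)*(-18) + (22 + 189)) = -4 + sqrt(288 + 211) = -4 + sqrt(499) ≈ 18.338)
l/r(-2) = (-4 + sqrt(499))/(-66) = (-4 + sqrt(499))*(-1/66) = 2/33 - sqrt(499)/66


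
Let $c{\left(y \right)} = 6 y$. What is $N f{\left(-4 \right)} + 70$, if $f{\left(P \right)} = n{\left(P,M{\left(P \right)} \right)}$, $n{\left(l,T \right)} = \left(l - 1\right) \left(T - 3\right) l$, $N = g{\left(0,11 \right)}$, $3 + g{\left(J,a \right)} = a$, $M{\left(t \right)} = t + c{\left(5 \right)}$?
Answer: $3750$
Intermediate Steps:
$M{\left(t \right)} = 30 + t$ ($M{\left(t \right)} = t + 6 \cdot 5 = t + 30 = 30 + t$)
$g{\left(J,a \right)} = -3 + a$
$N = 8$ ($N = -3 + 11 = 8$)
$n{\left(l,T \right)} = l \left(-1 + l\right) \left(-3 + T\right)$ ($n{\left(l,T \right)} = \left(-1 + l\right) \left(-3 + T\right) l = l \left(-1 + l\right) \left(-3 + T\right)$)
$f{\left(P \right)} = P \left(-27 - 4 P + P \left(30 + P\right)\right)$ ($f{\left(P \right)} = P \left(3 - \left(30 + P\right) - 3 P + \left(30 + P\right) P\right) = P \left(3 - \left(30 + P\right) - 3 P + P \left(30 + P\right)\right) = P \left(-27 - 4 P + P \left(30 + P\right)\right)$)
$N f{\left(-4 \right)} + 70 = 8 \left(- 4 \left(-27 + \left(-4\right)^{2} + 26 \left(-4\right)\right)\right) + 70 = 8 \left(- 4 \left(-27 + 16 - 104\right)\right) + 70 = 8 \left(\left(-4\right) \left(-115\right)\right) + 70 = 8 \cdot 460 + 70 = 3680 + 70 = 3750$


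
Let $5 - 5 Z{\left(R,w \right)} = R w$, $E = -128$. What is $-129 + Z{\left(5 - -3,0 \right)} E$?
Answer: $-257$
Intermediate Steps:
$Z{\left(R,w \right)} = 1 - \frac{R w}{5}$
$-129 + Z{\left(5 - -3,0 \right)} E = -129 + \left(1 - \frac{1}{5} \left(5 - -3\right) 0\right) \left(-128\right) = -129 + \left(1 - \frac{1}{5} \left(5 + 3\right) 0\right) \left(-128\right) = -129 + \left(1 - \frac{8}{5} \cdot 0\right) \left(-128\right) = -129 + \left(1 + 0\right) \left(-128\right) = -129 + 1 \left(-128\right) = -129 - 128 = -257$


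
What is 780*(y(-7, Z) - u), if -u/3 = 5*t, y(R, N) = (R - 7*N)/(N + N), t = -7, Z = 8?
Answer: -339885/4 ≈ -84971.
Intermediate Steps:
y(R, N) = (R - 7*N)/(2*N) (y(R, N) = (R - 7*N)/((2*N)) = (R - 7*N)*(1/(2*N)) = (R - 7*N)/(2*N))
u = 105 (u = -15*(-7) = -3*(-35) = 105)
780*(y(-7, Z) - u) = 780*((1/2)*(-7 - 7*8)/8 - 1*105) = 780*((1/2)*(1/8)*(-7 - 56) - 105) = 780*((1/2)*(1/8)*(-63) - 105) = 780*(-63/16 - 105) = 780*(-1743/16) = -339885/4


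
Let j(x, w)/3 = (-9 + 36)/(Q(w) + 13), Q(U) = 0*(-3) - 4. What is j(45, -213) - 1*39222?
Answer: -39213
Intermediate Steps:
Q(U) = -4 (Q(U) = 0 - 4 = -4)
j(x, w) = 9 (j(x, w) = 3*((-9 + 36)/(-4 + 13)) = 3*(27/9) = 3*(27*(⅑)) = 3*3 = 9)
j(45, -213) - 1*39222 = 9 - 1*39222 = 9 - 39222 = -39213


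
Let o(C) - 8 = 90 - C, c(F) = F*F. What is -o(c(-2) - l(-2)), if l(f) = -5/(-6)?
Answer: -569/6 ≈ -94.833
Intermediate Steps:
c(F) = F²
l(f) = ⅚ (l(f) = -5*(-⅙) = ⅚)
o(C) = 98 - C (o(C) = 8 + (90 - C) = 98 - C)
-o(c(-2) - l(-2)) = -(98 - ((-2)² - 1*⅚)) = -(98 - (4 - ⅚)) = -(98 - 1*19/6) = -(98 - 19/6) = -1*569/6 = -569/6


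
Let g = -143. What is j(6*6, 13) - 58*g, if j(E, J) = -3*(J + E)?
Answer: 8147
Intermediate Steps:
j(E, J) = -3*E - 3*J (j(E, J) = -3*(E + J) = -3*E - 3*J)
j(6*6, 13) - 58*g = (-18*6 - 3*13) - 58*(-143) = (-3*36 - 39) + 8294 = (-108 - 39) + 8294 = -147 + 8294 = 8147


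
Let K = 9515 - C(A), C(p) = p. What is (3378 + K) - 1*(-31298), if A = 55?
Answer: 44136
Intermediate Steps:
K = 9460 (K = 9515 - 1*55 = 9515 - 55 = 9460)
(3378 + K) - 1*(-31298) = (3378 + 9460) - 1*(-31298) = 12838 + 31298 = 44136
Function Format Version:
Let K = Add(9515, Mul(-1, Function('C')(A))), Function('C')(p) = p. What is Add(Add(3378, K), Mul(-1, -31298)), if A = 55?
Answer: 44136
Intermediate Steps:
K = 9460 (K = Add(9515, Mul(-1, 55)) = Add(9515, -55) = 9460)
Add(Add(3378, K), Mul(-1, -31298)) = Add(Add(3378, 9460), Mul(-1, -31298)) = Add(12838, 31298) = 44136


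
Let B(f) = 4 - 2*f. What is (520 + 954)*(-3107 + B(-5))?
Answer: -4559082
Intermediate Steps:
(520 + 954)*(-3107 + B(-5)) = (520 + 954)*(-3107 + (4 - 2*(-5))) = 1474*(-3107 + (4 + 10)) = 1474*(-3107 + 14) = 1474*(-3093) = -4559082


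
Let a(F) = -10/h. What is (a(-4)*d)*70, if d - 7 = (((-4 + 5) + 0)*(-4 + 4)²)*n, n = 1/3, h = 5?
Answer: -980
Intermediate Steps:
a(F) = -2 (a(F) = -10/5 = -10*⅕ = -2)
n = ⅓ ≈ 0.33333
d = 7 (d = 7 + (((-4 + 5) + 0)*(-4 + 4)²)*(⅓) = 7 + ((1 + 0)*0²)*(⅓) = 7 + (1*0)*(⅓) = 7 + 0*(⅓) = 7 + 0 = 7)
(a(-4)*d)*70 = -2*7*70 = -14*70 = -980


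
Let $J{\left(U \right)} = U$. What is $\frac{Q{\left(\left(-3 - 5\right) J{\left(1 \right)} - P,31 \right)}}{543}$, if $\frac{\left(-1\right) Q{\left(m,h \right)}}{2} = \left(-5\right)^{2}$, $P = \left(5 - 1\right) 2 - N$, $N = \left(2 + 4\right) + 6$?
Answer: $- \frac{50}{543} \approx -0.092081$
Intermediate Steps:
$N = 12$ ($N = 6 + 6 = 12$)
$P = -4$ ($P = \left(5 - 1\right) 2 - 12 = 4 \cdot 2 - 12 = 8 - 12 = -4$)
$Q{\left(m,h \right)} = -50$ ($Q{\left(m,h \right)} = - 2 \left(-5\right)^{2} = \left(-2\right) 25 = -50$)
$\frac{Q{\left(\left(-3 - 5\right) J{\left(1 \right)} - P,31 \right)}}{543} = - \frac{50}{543}$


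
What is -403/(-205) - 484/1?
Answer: -98817/205 ≈ -482.03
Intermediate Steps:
-403/(-205) - 484/1 = -403*(-1/205) - 484*1 = 403/205 - 484 = -98817/205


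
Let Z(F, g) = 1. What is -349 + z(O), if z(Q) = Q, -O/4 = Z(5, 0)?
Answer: -353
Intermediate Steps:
O = -4 (O = -4*1 = -4)
-349 + z(O) = -349 - 4 = -353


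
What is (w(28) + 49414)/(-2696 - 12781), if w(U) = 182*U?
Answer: -18170/5159 ≈ -3.5220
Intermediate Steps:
(w(28) + 49414)/(-2696 - 12781) = (182*28 + 49414)/(-2696 - 12781) = (5096 + 49414)/(-15477) = 54510*(-1/15477) = -18170/5159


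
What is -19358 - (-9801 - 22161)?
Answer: 12604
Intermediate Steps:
-19358 - (-9801 - 22161) = -19358 - 1*(-31962) = -19358 + 31962 = 12604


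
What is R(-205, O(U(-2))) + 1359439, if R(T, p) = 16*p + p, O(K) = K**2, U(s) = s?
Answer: 1359507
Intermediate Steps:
R(T, p) = 17*p
R(-205, O(U(-2))) + 1359439 = 17*(-2)**2 + 1359439 = 17*4 + 1359439 = 68 + 1359439 = 1359507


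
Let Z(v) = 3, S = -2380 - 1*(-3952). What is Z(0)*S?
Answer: 4716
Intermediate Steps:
S = 1572 (S = -2380 + 3952 = 1572)
Z(0)*S = 3*1572 = 4716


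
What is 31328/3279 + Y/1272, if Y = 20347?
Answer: 11840781/463432 ≈ 25.550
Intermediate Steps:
31328/3279 + Y/1272 = 31328/3279 + 20347/1272 = 11840781/463432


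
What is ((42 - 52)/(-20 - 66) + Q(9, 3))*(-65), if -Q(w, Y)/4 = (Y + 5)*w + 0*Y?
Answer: 804635/43 ≈ 18712.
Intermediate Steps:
Q(w, Y) = -4*w*(5 + Y) (Q(w, Y) = -4*((Y + 5)*w + 0*Y) = -4*((5 + Y)*w + 0) = -4*(w*(5 + Y) + 0) = -4*w*(5 + Y))
((42 - 52)/(-20 - 66) + Q(9, 3))*(-65) = ((42 - 52)/(-20 - 66) - 4*9*(5 + 3))*(-65) = (-10/(-86) - 4*9*8)*(-65) = (-10*(-1/86) - 288)*(-65) = (5/43 - 288)*(-65) = -12379/43*(-65) = 804635/43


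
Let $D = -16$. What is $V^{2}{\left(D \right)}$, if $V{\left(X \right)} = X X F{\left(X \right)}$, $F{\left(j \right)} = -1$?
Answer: $65536$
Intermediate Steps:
$V{\left(X \right)} = - X^{2}$ ($V{\left(X \right)} = X X \left(-1\right) = X^{2} \left(-1\right) = - X^{2}$)
$V^{2}{\left(D \right)} = \left(- \left(-16\right)^{2}\right)^{2} = \left(\left(-1\right) 256\right)^{2} = \left(-256\right)^{2} = 65536$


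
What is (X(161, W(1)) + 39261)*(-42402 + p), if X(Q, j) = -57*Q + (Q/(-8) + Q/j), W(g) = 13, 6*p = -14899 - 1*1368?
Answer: -846665235149/624 ≈ -1.3568e+9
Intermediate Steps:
p = -16267/6 (p = (-14899 - 1*1368)/6 = (-14899 - 1368)/6 = (1/6)*(-16267) = -16267/6 ≈ -2711.2)
X(Q, j) = -457*Q/8 + Q/j (X(Q, j) = -57*Q + (Q*(-1/8) + Q/j) = -57*Q + (-Q/8 + Q/j) = -457*Q/8 + Q/j)
(X(161, W(1)) + 39261)*(-42402 + p) = ((-457/8*161 + 161/13) + 39261)*(-42402 - 16267/6) = ((-73577/8 + 161*(1/13)) + 39261)*(-270679/6) = ((-73577/8 + 161/13) + 39261)*(-270679/6) = (-955213/104 + 39261)*(-270679/6) = (3127931/104)*(-270679/6) = -846665235149/624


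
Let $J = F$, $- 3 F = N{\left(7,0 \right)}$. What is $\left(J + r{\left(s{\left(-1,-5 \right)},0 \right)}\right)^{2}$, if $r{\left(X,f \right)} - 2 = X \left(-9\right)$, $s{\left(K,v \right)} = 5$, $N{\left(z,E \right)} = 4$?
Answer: $\frac{17689}{9} \approx 1965.4$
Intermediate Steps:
$r{\left(X,f \right)} = 2 - 9 X$ ($r{\left(X,f \right)} = 2 + X \left(-9\right) = 2 - 9 X$)
$F = - \frac{4}{3}$ ($F = \left(- \frac{1}{3}\right) 4 = - \frac{4}{3} \approx -1.3333$)
$J = - \frac{4}{3} \approx -1.3333$
$\left(J + r{\left(s{\left(-1,-5 \right)},0 \right)}\right)^{2} = \left(- \frac{4}{3} + \left(2 - 45\right)\right)^{2} = \left(- \frac{4}{3} - 43\right)^{2} = \left(- \frac{133}{3}\right)^{2} = \frac{17689}{9}$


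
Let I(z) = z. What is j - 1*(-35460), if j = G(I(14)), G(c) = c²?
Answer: 35656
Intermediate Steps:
j = 196 (j = 14² = 196)
j - 1*(-35460) = 196 - 1*(-35460) = 196 + 35460 = 35656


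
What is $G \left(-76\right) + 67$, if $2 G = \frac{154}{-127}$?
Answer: $\frac{14361}{127} \approx 113.08$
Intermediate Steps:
$G = - \frac{77}{127}$ ($G = \frac{154 \frac{1}{-127}}{2} = \frac{154 \left(- \frac{1}{127}\right)}{2} = \frac{1}{2} \left(- \frac{154}{127}\right) = - \frac{77}{127} \approx -0.6063$)
$G \left(-76\right) + 67 = \left(- \frac{77}{127}\right) \left(-76\right) + 67 = \frac{5852}{127} + 67 = \frac{14361}{127}$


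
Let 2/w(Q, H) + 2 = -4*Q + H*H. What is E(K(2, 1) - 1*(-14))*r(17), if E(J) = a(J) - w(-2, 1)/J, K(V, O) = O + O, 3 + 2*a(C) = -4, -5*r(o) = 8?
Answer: 197/35 ≈ 5.6286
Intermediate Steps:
r(o) = -8/5 (r(o) = -⅕*8 = -8/5)
a(C) = -7/2 (a(C) = -3/2 + (½)*(-4) = -3/2 - 2 = -7/2)
K(V, O) = 2*O
w(Q, H) = 2/(-2 + H² - 4*Q) (w(Q, H) = 2/(-2 + (-4*Q + H*H)) = 2/(-2 + (-4*Q + H²)) = 2/(-2 + (H² - 4*Q)) = 2/(-2 + H² - 4*Q))
E(J) = -7/2 - 2/(7*J) (E(J) = -7/2 - 2/(-2 + 1² - 4*(-2))/J = -7/2 - 2/(-2 + 1 + 8)/J = -7/2 - 2/7/J = -7/2 - 2*(⅐)/J = -7/2 - 2/(7*J))
E(K(2, 1) - 1*(-14))*r(17) = ((-4 - 49*(2*1 - 1*(-14)))/(14*(2*1 - 1*(-14))))*(-8/5) = ((-4 - 49*(2 + 14))/(14*(2 + 14)))*(-8/5) = ((1/14)*(-4 - 49*16)/16)*(-8/5) = ((1/14)*(1/16)*(-4 - 784))*(-8/5) = ((1/14)*(1/16)*(-788))*(-8/5) = -197/56*(-8/5) = 197/35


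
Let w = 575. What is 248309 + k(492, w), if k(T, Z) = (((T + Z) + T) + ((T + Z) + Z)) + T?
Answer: 252002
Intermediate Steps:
k(T, Z) = 3*Z + 4*T (k(T, Z) = ((Z + 2*T) + (T + 2*Z)) + T = (3*T + 3*Z) + T = 3*Z + 4*T)
248309 + k(492, w) = 248309 + (3*575 + 4*492) = 248309 + (1725 + 1968) = 248309 + 3693 = 252002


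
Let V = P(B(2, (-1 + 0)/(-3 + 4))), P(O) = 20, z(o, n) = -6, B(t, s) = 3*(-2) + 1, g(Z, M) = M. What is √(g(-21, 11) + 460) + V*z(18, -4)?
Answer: -120 + √471 ≈ -98.297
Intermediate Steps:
B(t, s) = -5 (B(t, s) = -6 + 1 = -5)
V = 20
√(g(-21, 11) + 460) + V*z(18, -4) = √(11 + 460) + 20*(-6) = √471 - 120 = -120 + √471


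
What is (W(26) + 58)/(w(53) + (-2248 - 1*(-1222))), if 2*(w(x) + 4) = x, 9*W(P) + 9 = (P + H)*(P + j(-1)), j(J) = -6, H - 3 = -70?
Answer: 614/18063 ≈ 0.033992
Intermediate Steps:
H = -67 (H = 3 - 70 = -67)
W(P) = -1 + (-67 + P)*(-6 + P)/9 (W(P) = -1 + ((P - 67)*(P - 6))/9 = -1 + ((-67 + P)*(-6 + P))/9 = -1 + (-67 + P)*(-6 + P)/9)
w(x) = -4 + x/2
(W(26) + 58)/(w(53) + (-2248 - 1*(-1222))) = ((131/3 - 73/9*26 + (1/9)*26**2) + 58)/((-4 + (1/2)*53) + (-2248 - 1*(-1222))) = ((131/3 - 1898/9 + (1/9)*676) + 58)/((-4 + 53/2) + (-2248 + 1222)) = ((131/3 - 1898/9 + 676/9) + 58)/(45/2 - 1026) = (-829/9 + 58)/(-2007/2) = -307/9*(-2/2007) = 614/18063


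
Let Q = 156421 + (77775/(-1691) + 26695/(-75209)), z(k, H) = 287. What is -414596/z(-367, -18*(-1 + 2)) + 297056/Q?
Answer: -1176346778521984788/815386719244339 ≈ -1442.7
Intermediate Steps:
Q = 19887480957179/127178419 (Q = 156421 + (77775*(-1/1691) + 26695*(-1/75209)) = 156421 + (-77775/1691 - 26695/75209) = 156421 - 5894521220/127178419 = 19887480957179/127178419 ≈ 1.5637e+5)
-414596/z(-367, -18*(-1 + 2)) + 297056/Q = -414596/287 + 297056/(19887480957179/127178419) = -414596*1/287 + 297056*(127178419/19887480957179) = -59228/41 + 37779112434464/19887480957179 = -1176346778521984788/815386719244339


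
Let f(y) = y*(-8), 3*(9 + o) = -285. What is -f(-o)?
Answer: 832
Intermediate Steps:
o = -104 (o = -9 + (⅓)*(-285) = -9 - 95 = -104)
f(y) = -8*y
-f(-o) = -(-8)*(-1*(-104)) = -(-8)*104 = -1*(-832) = 832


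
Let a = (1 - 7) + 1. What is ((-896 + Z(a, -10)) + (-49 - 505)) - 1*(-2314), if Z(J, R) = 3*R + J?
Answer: 829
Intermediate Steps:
a = -5 (a = -6 + 1 = -5)
Z(J, R) = J + 3*R
((-896 + Z(a, -10)) + (-49 - 505)) - 1*(-2314) = ((-896 + (-5 + 3*(-10))) + (-49 - 505)) - 1*(-2314) = ((-896 + (-5 - 30)) - 554) + 2314 = ((-896 - 35) - 554) + 2314 = (-931 - 554) + 2314 = -1485 + 2314 = 829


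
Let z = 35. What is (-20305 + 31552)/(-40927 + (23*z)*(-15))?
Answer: -11247/53002 ≈ -0.21220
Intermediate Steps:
(-20305 + 31552)/(-40927 + (23*z)*(-15)) = (-20305 + 31552)/(-40927 + (23*35)*(-15)) = 11247/(-40927 + 805*(-15)) = 11247/(-40927 - 12075) = 11247/(-53002) = 11247*(-1/53002) = -11247/53002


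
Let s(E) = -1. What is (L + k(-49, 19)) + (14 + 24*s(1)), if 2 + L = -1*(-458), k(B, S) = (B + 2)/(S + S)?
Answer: 16901/38 ≈ 444.76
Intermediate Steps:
k(B, S) = (2 + B)/(2*S) (k(B, S) = (2 + B)/((2*S)) = (2 + B)*(1/(2*S)) = (2 + B)/(2*S))
L = 456 (L = -2 - 1*(-458) = -2 + 458 = 456)
(L + k(-49, 19)) + (14 + 24*s(1)) = (456 + (1/2)*(2 - 49)/19) + (14 + 24*(-1)) = (456 + (1/2)*(1/19)*(-47)) + (14 - 24) = (456 - 47/38) - 10 = 17281/38 - 10 = 16901/38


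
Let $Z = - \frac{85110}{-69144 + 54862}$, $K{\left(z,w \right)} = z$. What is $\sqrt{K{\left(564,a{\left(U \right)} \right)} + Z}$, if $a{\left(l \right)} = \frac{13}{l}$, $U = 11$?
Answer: $\frac{3 \sqrt{3229381571}}{7141} \approx 23.874$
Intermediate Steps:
$Z = \frac{42555}{7141}$ ($Z = - \frac{85110}{-14282} = \left(-85110\right) \left(- \frac{1}{14282}\right) = \frac{42555}{7141} \approx 5.9593$)
$\sqrt{K{\left(564,a{\left(U \right)} \right)} + Z} = \sqrt{564 + \frac{42555}{7141}} = \sqrt{\frac{4070079}{7141}} = \frac{3 \sqrt{3229381571}}{7141}$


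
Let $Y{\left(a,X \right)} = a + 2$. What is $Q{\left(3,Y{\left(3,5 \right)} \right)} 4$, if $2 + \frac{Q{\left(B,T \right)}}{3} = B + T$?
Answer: $72$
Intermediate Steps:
$Y{\left(a,X \right)} = 2 + a$
$Q{\left(B,T \right)} = -6 + 3 B + 3 T$ ($Q{\left(B,T \right)} = -6 + 3 \left(B + T\right) = -6 + \left(3 B + 3 T\right) = -6 + 3 B + 3 T$)
$Q{\left(3,Y{\left(3,5 \right)} \right)} 4 = \left(-6 + 3 \cdot 3 + 3 \left(2 + 3\right)\right) 4 = \left(-6 + 9 + 3 \cdot 5\right) 4 = \left(-6 + 9 + 15\right) 4 = 18 \cdot 4 = 72$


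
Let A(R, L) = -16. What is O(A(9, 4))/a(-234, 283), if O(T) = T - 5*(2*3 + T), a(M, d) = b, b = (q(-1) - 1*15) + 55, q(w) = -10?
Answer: 17/15 ≈ 1.1333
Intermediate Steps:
b = 30 (b = (-10 - 1*15) + 55 = (-10 - 15) + 55 = -25 + 55 = 30)
a(M, d) = 30
O(T) = -30 - 4*T (O(T) = T - 5*(6 + T) = T - (30 + 5*T) = T + (-30 - 5*T) = -30 - 4*T)
O(A(9, 4))/a(-234, 283) = (-30 - 4*(-16))/30 = (-30 + 64)*(1/30) = 34*(1/30) = 17/15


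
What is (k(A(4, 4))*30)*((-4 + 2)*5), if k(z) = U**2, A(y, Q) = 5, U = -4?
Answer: -4800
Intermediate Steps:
k(z) = 16 (k(z) = (-4)**2 = 16)
(k(A(4, 4))*30)*((-4 + 2)*5) = (16*30)*((-4 + 2)*5) = 480*(-2*5) = 480*(-10) = -4800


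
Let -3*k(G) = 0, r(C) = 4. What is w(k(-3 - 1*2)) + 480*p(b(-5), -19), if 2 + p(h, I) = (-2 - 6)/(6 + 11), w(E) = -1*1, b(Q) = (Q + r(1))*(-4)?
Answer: -20177/17 ≈ -1186.9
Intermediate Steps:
b(Q) = -16 - 4*Q (b(Q) = (Q + 4)*(-4) = (4 + Q)*(-4) = -16 - 4*Q)
k(G) = 0 (k(G) = -1/3*0 = 0)
w(E) = -1
p(h, I) = -42/17 (p(h, I) = -2 + (-2 - 6)/(6 + 11) = -2 - 8/17 = -42/17)
w(k(-3 - 1*2)) + 480*p(b(-5), -19) = -1 + 480*(-42/17) = -1 - 20160/17 = -20177/17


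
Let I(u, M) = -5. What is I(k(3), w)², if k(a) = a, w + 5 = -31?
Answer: 25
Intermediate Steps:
w = -36 (w = -5 - 31 = -36)
I(k(3), w)² = (-5)² = 25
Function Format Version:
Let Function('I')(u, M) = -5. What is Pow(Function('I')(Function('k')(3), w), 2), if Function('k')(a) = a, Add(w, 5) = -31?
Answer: 25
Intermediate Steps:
w = -36 (w = Add(-5, -31) = -36)
Pow(Function('I')(Function('k')(3), w), 2) = Pow(-5, 2) = 25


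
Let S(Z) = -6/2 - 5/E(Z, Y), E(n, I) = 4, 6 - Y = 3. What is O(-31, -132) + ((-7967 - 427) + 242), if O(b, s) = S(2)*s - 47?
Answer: -7638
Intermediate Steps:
Y = 3 (Y = 6 - 1*3 = 6 - 3 = 3)
S(Z) = -17/4 (S(Z) = -6/2 - 5/4 = -6*1/2 - 5*1/4 = -3 - 5/4 = -17/4)
O(b, s) = -47 - 17*s/4 (O(b, s) = -17*s/4 - 47 = -47 - 17*s/4)
O(-31, -132) + ((-7967 - 427) + 242) = (-47 - 17/4*(-132)) + ((-7967 - 427) + 242) = (-47 + 561) + (-8394 + 242) = 514 - 8152 = -7638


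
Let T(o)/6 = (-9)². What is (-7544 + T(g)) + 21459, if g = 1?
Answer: 14401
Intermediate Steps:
T(o) = 486 (T(o) = 6*(-9)² = 6*81 = 486)
(-7544 + T(g)) + 21459 = (-7544 + 486) + 21459 = -7058 + 21459 = 14401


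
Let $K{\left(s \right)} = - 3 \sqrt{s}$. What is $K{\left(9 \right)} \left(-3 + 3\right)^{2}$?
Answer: $0$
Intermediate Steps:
$K{\left(9 \right)} \left(-3 + 3\right)^{2} = - 3 \sqrt{9} \left(-3 + 3\right)^{2} = \left(-3\right) 3 \cdot 0^{2} = \left(-9\right) 0 = 0$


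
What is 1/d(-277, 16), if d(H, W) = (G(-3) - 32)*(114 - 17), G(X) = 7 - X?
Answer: -1/2134 ≈ -0.00046860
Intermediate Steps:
d(H, W) = -2134 (d(H, W) = ((7 - 1*(-3)) - 32)*(114 - 17) = ((7 + 3) - 32)*97 = (10 - 32)*97 = -22*97 = -2134)
1/d(-277, 16) = 1/(-2134) = -1/2134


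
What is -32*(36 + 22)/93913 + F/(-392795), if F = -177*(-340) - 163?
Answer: -6365404041/36888556835 ≈ -0.17256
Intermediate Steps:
F = 60017 (F = 60180 - 163 = 60017)
-32*(36 + 22)/93913 + F/(-392795) = -32*(36 + 22)/93913 + 60017/(-392795) = -32*58*(1/93913) + 60017*(-1/392795) = -1856*1/93913 - 60017/392795 = -1856/93913 - 60017/392795 = -6365404041/36888556835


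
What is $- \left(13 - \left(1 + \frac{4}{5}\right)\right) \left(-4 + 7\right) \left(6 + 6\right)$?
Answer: $- \frac{2016}{5} \approx -403.2$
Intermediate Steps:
$- \left(13 - \left(1 + \frac{4}{5}\right)\right) \left(-4 + 7\right) \left(6 + 6\right) = - \left(13 - \frac{9}{5}\right) 3 \cdot 12 = - \left(13 - \frac{9}{5}\right) 36 = - \frac{56 \cdot 36}{5} = \left(-1\right) \frac{2016}{5} = - \frac{2016}{5}$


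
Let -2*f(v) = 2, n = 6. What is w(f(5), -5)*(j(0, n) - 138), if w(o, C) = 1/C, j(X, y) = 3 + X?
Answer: 27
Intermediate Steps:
f(v) = -1 (f(v) = -1/2*2 = -1)
w(f(5), -5)*(j(0, n) - 138) = ((3 + 0) - 138)/(-5) = -(3 - 138)/5 = -1/5*(-135) = 27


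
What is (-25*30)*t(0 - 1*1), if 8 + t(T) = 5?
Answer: 2250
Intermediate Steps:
t(T) = -3 (t(T) = -8 + 5 = -3)
(-25*30)*t(0 - 1*1) = -25*30*(-3) = -750*(-3) = 2250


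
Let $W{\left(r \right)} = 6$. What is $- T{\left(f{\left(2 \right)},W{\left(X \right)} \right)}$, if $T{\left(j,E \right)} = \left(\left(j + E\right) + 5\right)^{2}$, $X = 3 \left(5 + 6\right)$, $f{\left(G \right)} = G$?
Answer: $-169$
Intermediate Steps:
$X = 33$ ($X = 3 \cdot 11 = 33$)
$T{\left(j,E \right)} = \left(5 + E + j\right)^{2}$ ($T{\left(j,E \right)} = \left(\left(E + j\right) + 5\right)^{2} = \left(5 + E + j\right)^{2}$)
$- T{\left(f{\left(2 \right)},W{\left(X \right)} \right)} = - \left(5 + 6 + 2\right)^{2} = - 13^{2} = \left(-1\right) 169 = -169$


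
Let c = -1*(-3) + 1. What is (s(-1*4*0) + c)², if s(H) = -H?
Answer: 16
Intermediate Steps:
c = 4 (c = 3 + 1 = 4)
(s(-1*4*0) + c)² = (-(-1*4)*0 + 4)² = (-(-4)*0 + 4)² = (-1*0 + 4)² = (0 + 4)² = 4² = 16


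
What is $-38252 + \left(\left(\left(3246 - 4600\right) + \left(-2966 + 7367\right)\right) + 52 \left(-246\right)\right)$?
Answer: $-47997$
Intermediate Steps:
$-38252 + \left(\left(\left(3246 - 4600\right) + \left(-2966 + 7367\right)\right) + 52 \left(-246\right)\right) = -38252 + \left(\left(\left(3246 - 4600\right) + 4401\right) - 12792\right) = -38252 + \left(\left(-1354 + 4401\right) - 12792\right) = -38252 + \left(3047 - 12792\right) = -38252 - 9745 = -47997$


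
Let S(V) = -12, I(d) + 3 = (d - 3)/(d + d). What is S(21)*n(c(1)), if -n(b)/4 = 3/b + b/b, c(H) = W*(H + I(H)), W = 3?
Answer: 32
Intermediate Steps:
I(d) = -3 + (-3 + d)/(2*d) (I(d) = -3 + (d - 3)/(d + d) = -3 + (-3 + d)/((2*d)) = -3 + (-3 + d)*(1/(2*d)) = -3 + (-3 + d)/(2*d))
c(H) = 3*H + 3*(-3 - 5*H)/(2*H) (c(H) = 3*(H + (-3 - 5*H)/(2*H)) = 3*H + 3*(-3 - 5*H)/(2*H))
n(b) = -4 - 12/b (n(b) = -4*(3/b + b/b) = -4*(3/b + 1) = -4*(1 + 3/b) = -4 - 12/b)
S(21)*n(c(1)) = -12*(-4 - 12/(-15/2 + 3*1 - 9/2/1)) = -12*(-4 - 12/(-15/2 + 3 - 9/2*1)) = -12*(-4 - 12/(-15/2 + 3 - 9/2)) = -12*(-4 - 12/(-9)) = -12*(-4 - 12*(-1/9)) = -12*(-4 + 4/3) = -12*(-8/3) = 32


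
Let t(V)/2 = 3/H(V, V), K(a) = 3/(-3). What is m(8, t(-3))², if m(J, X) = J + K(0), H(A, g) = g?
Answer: 49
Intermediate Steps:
K(a) = -1 (K(a) = 3*(-⅓) = -1)
t(V) = 6/V (t(V) = 2*(3/V) = 6/V)
m(J, X) = -1 + J (m(J, X) = J - 1 = -1 + J)
m(8, t(-3))² = (-1 + 8)² = 7² = 49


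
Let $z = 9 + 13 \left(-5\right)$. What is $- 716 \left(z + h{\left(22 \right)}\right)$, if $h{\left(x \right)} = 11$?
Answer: $32220$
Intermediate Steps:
$z = -56$ ($z = 9 - 65 = -56$)
$- 716 \left(z + h{\left(22 \right)}\right) = - 716 \left(-56 + 11\right) = \left(-716\right) \left(-45\right) = 32220$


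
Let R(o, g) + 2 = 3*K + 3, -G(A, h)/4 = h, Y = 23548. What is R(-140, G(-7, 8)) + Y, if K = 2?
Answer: 23555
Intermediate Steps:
G(A, h) = -4*h
R(o, g) = 7 (R(o, g) = -2 + (3*2 + 3) = -2 + (6 + 3) = -2 + 9 = 7)
R(-140, G(-7, 8)) + Y = 7 + 23548 = 23555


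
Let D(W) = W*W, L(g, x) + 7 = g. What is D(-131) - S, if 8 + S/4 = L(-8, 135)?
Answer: 17253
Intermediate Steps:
L(g, x) = -7 + g
S = -92 (S = -32 + 4*(-7 - 8) = -32 + 4*(-15) = -32 - 60 = -92)
D(W) = W**2
D(-131) - S = (-131)**2 - 1*(-92) = 17161 + 92 = 17253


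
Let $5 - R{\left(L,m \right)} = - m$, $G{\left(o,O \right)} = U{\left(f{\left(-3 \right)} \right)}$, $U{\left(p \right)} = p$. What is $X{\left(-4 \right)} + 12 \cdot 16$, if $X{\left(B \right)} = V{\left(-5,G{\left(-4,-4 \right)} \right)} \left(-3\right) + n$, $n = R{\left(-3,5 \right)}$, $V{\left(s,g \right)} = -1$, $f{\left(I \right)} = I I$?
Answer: $205$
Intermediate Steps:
$f{\left(I \right)} = I^{2}$
$G{\left(o,O \right)} = 9$ ($G{\left(o,O \right)} = \left(-3\right)^{2} = 9$)
$R{\left(L,m \right)} = 5 + m$ ($R{\left(L,m \right)} = 5 - - m = 5 + m$)
$n = 10$ ($n = 5 + 5 = 10$)
$X{\left(B \right)} = 13$ ($X{\left(B \right)} = \left(-1\right) \left(-3\right) + 10 = 3 + 10 = 13$)
$X{\left(-4 \right)} + 12 \cdot 16 = 13 + 12 \cdot 16 = 13 + 192 = 205$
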